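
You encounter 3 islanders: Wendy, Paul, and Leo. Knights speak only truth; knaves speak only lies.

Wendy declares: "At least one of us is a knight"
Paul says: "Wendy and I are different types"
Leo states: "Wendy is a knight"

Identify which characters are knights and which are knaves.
Wendy is a knave.
Paul is a knave.
Leo is a knave.

Verification:
- Wendy (knave) says "At least one of us is a knight" - this is FALSE (a lie) because no one is a knight.
- Paul (knave) says "Wendy and I are different types" - this is FALSE (a lie) because Paul is a knave and Wendy is a knave.
- Leo (knave) says "Wendy is a knight" - this is FALSE (a lie) because Wendy is a knave.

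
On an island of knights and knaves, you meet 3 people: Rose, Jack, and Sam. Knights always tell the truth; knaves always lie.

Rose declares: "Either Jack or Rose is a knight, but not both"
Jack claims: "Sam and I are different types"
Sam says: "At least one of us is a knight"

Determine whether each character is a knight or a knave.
Rose is a knave.
Jack is a knave.
Sam is a knave.

Verification:
- Rose (knave) says "Either Jack or Rose is a knight, but not both" - this is FALSE (a lie) because Jack is a knave and Rose is a knave.
- Jack (knave) says "Sam and I are different types" - this is FALSE (a lie) because Jack is a knave and Sam is a knave.
- Sam (knave) says "At least one of us is a knight" - this is FALSE (a lie) because no one is a knight.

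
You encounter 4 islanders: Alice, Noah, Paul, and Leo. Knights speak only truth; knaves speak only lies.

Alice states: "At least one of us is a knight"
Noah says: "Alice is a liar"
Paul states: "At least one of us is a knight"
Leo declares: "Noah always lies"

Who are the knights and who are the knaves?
Alice is a knight.
Noah is a knave.
Paul is a knight.
Leo is a knight.

Verification:
- Alice (knight) says "At least one of us is a knight" - this is TRUE because Alice, Paul, and Leo are knights.
- Noah (knave) says "Alice is a liar" - this is FALSE (a lie) because Alice is a knight.
- Paul (knight) says "At least one of us is a knight" - this is TRUE because Alice, Paul, and Leo are knights.
- Leo (knight) says "Noah always lies" - this is TRUE because Noah is a knave.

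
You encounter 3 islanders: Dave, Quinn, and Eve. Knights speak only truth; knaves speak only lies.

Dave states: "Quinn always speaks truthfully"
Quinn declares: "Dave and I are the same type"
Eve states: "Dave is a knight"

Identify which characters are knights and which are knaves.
Dave is a knight.
Quinn is a knight.
Eve is a knight.

Verification:
- Dave (knight) says "Quinn always speaks truthfully" - this is TRUE because Quinn is a knight.
- Quinn (knight) says "Dave and I are the same type" - this is TRUE because Quinn is a knight and Dave is a knight.
- Eve (knight) says "Dave is a knight" - this is TRUE because Dave is a knight.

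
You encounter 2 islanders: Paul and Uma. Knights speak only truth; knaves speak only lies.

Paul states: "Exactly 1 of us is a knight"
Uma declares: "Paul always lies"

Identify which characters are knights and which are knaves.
Paul is a knight.
Uma is a knave.

Verification:
- Paul (knight) says "Exactly 1 of us is a knight" - this is TRUE because there are 1 knights.
- Uma (knave) says "Paul always lies" - this is FALSE (a lie) because Paul is a knight.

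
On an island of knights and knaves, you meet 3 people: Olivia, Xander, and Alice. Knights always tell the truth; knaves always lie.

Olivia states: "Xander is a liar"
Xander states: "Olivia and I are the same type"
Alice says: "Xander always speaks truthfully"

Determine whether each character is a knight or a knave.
Olivia is a knight.
Xander is a knave.
Alice is a knave.

Verification:
- Olivia (knight) says "Xander is a liar" - this is TRUE because Xander is a knave.
- Xander (knave) says "Olivia and I are the same type" - this is FALSE (a lie) because Xander is a knave and Olivia is a knight.
- Alice (knave) says "Xander always speaks truthfully" - this is FALSE (a lie) because Xander is a knave.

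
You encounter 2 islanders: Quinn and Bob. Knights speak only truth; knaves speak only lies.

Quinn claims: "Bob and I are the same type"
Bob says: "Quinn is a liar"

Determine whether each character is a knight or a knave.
Quinn is a knave.
Bob is a knight.

Verification:
- Quinn (knave) says "Bob and I are the same type" - this is FALSE (a lie) because Quinn is a knave and Bob is a knight.
- Bob (knight) says "Quinn is a liar" - this is TRUE because Quinn is a knave.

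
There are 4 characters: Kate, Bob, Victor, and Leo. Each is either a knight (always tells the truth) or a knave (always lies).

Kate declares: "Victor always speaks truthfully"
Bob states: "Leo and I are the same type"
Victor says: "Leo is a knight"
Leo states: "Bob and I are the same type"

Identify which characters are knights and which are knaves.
Kate is a knight.
Bob is a knight.
Victor is a knight.
Leo is a knight.

Verification:
- Kate (knight) says "Victor always speaks truthfully" - this is TRUE because Victor is a knight.
- Bob (knight) says "Leo and I are the same type" - this is TRUE because Bob is a knight and Leo is a knight.
- Victor (knight) says "Leo is a knight" - this is TRUE because Leo is a knight.
- Leo (knight) says "Bob and I are the same type" - this is TRUE because Leo is a knight and Bob is a knight.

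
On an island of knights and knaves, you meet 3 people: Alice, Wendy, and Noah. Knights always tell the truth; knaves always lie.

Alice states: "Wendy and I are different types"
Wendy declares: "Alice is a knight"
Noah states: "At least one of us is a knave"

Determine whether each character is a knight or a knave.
Alice is a knave.
Wendy is a knave.
Noah is a knight.

Verification:
- Alice (knave) says "Wendy and I are different types" - this is FALSE (a lie) because Alice is a knave and Wendy is a knave.
- Wendy (knave) says "Alice is a knight" - this is FALSE (a lie) because Alice is a knave.
- Noah (knight) says "At least one of us is a knave" - this is TRUE because Alice and Wendy are knaves.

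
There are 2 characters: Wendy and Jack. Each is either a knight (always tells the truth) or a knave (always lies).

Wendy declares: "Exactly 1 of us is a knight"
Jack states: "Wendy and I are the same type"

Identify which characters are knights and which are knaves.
Wendy is a knight.
Jack is a knave.

Verification:
- Wendy (knight) says "Exactly 1 of us is a knight" - this is TRUE because there are 1 knights.
- Jack (knave) says "Wendy and I are the same type" - this is FALSE (a lie) because Jack is a knave and Wendy is a knight.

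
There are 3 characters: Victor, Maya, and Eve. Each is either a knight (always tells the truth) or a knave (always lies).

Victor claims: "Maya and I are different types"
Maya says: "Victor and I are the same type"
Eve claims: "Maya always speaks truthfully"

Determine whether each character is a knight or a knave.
Victor is a knight.
Maya is a knave.
Eve is a knave.

Verification:
- Victor (knight) says "Maya and I are different types" - this is TRUE because Victor is a knight and Maya is a knave.
- Maya (knave) says "Victor and I are the same type" - this is FALSE (a lie) because Maya is a knave and Victor is a knight.
- Eve (knave) says "Maya always speaks truthfully" - this is FALSE (a lie) because Maya is a knave.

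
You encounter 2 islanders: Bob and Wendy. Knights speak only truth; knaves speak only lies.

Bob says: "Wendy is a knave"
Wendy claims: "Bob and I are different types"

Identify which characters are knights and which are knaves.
Bob is a knave.
Wendy is a knight.

Verification:
- Bob (knave) says "Wendy is a knave" - this is FALSE (a lie) because Wendy is a knight.
- Wendy (knight) says "Bob and I are different types" - this is TRUE because Wendy is a knight and Bob is a knave.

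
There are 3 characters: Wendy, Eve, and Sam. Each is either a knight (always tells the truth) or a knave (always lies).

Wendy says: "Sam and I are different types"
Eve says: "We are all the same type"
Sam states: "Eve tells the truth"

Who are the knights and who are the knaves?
Wendy is a knight.
Eve is a knave.
Sam is a knave.

Verification:
- Wendy (knight) says "Sam and I are different types" - this is TRUE because Wendy is a knight and Sam is a knave.
- Eve (knave) says "We are all the same type" - this is FALSE (a lie) because Wendy is a knight and Eve and Sam are knaves.
- Sam (knave) says "Eve tells the truth" - this is FALSE (a lie) because Eve is a knave.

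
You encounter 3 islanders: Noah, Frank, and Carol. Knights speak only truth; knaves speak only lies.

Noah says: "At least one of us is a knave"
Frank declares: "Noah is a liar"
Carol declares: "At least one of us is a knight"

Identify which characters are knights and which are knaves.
Noah is a knight.
Frank is a knave.
Carol is a knight.

Verification:
- Noah (knight) says "At least one of us is a knave" - this is TRUE because Frank is a knave.
- Frank (knave) says "Noah is a liar" - this is FALSE (a lie) because Noah is a knight.
- Carol (knight) says "At least one of us is a knight" - this is TRUE because Noah and Carol are knights.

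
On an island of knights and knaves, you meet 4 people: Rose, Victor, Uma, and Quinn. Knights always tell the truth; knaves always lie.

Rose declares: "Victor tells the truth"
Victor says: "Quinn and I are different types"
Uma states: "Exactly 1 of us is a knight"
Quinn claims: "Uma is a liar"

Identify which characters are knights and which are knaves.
Rose is a knave.
Victor is a knave.
Uma is a knight.
Quinn is a knave.

Verification:
- Rose (knave) says "Victor tells the truth" - this is FALSE (a lie) because Victor is a knave.
- Victor (knave) says "Quinn and I are different types" - this is FALSE (a lie) because Victor is a knave and Quinn is a knave.
- Uma (knight) says "Exactly 1 of us is a knight" - this is TRUE because there are 1 knights.
- Quinn (knave) says "Uma is a liar" - this is FALSE (a lie) because Uma is a knight.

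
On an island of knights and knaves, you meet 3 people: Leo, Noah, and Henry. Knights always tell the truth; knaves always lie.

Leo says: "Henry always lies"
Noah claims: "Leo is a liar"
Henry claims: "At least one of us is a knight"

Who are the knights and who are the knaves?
Leo is a knave.
Noah is a knight.
Henry is a knight.

Verification:
- Leo (knave) says "Henry always lies" - this is FALSE (a lie) because Henry is a knight.
- Noah (knight) says "Leo is a liar" - this is TRUE because Leo is a knave.
- Henry (knight) says "At least one of us is a knight" - this is TRUE because Noah and Henry are knights.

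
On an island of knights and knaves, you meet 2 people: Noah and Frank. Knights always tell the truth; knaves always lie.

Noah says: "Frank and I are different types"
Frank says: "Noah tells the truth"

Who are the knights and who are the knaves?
Noah is a knave.
Frank is a knave.

Verification:
- Noah (knave) says "Frank and I are different types" - this is FALSE (a lie) because Noah is a knave and Frank is a knave.
- Frank (knave) says "Noah tells the truth" - this is FALSE (a lie) because Noah is a knave.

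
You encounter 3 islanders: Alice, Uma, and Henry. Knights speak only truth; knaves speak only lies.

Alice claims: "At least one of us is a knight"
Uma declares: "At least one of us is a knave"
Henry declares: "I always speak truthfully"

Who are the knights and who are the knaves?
Alice is a knight.
Uma is a knight.
Henry is a knave.

Verification:
- Alice (knight) says "At least one of us is a knight" - this is TRUE because Alice and Uma are knights.
- Uma (knight) says "At least one of us is a knave" - this is TRUE because Henry is a knave.
- Henry (knave) says "I always speak truthfully" - this is FALSE (a lie) because Henry is a knave.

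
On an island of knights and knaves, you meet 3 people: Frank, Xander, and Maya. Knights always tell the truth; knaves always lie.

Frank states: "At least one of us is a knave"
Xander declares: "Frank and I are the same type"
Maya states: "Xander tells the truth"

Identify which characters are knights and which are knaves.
Frank is a knight.
Xander is a knave.
Maya is a knave.

Verification:
- Frank (knight) says "At least one of us is a knave" - this is TRUE because Xander and Maya are knaves.
- Xander (knave) says "Frank and I are the same type" - this is FALSE (a lie) because Xander is a knave and Frank is a knight.
- Maya (knave) says "Xander tells the truth" - this is FALSE (a lie) because Xander is a knave.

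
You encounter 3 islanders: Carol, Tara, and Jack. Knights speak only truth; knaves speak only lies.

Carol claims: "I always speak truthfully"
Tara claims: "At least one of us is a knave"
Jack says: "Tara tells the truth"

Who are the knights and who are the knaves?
Carol is a knave.
Tara is a knight.
Jack is a knight.

Verification:
- Carol (knave) says "I always speak truthfully" - this is FALSE (a lie) because Carol is a knave.
- Tara (knight) says "At least one of us is a knave" - this is TRUE because Carol is a knave.
- Jack (knight) says "Tara tells the truth" - this is TRUE because Tara is a knight.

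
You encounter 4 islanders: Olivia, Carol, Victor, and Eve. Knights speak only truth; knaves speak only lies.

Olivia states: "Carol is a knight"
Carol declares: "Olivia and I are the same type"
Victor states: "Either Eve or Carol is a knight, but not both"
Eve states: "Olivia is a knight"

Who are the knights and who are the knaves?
Olivia is a knight.
Carol is a knight.
Victor is a knave.
Eve is a knight.

Verification:
- Olivia (knight) says "Carol is a knight" - this is TRUE because Carol is a knight.
- Carol (knight) says "Olivia and I are the same type" - this is TRUE because Carol is a knight and Olivia is a knight.
- Victor (knave) says "Either Eve or Carol is a knight, but not both" - this is FALSE (a lie) because Eve is a knight and Carol is a knight.
- Eve (knight) says "Olivia is a knight" - this is TRUE because Olivia is a knight.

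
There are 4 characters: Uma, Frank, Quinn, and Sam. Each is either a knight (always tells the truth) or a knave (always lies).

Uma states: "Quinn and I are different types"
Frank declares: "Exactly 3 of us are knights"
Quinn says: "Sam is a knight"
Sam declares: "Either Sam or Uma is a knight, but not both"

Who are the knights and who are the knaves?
Uma is a knave.
Frank is a knave.
Quinn is a knave.
Sam is a knave.

Verification:
- Uma (knave) says "Quinn and I are different types" - this is FALSE (a lie) because Uma is a knave and Quinn is a knave.
- Frank (knave) says "Exactly 3 of us are knights" - this is FALSE (a lie) because there are 0 knights.
- Quinn (knave) says "Sam is a knight" - this is FALSE (a lie) because Sam is a knave.
- Sam (knave) says "Either Sam or Uma is a knight, but not both" - this is FALSE (a lie) because Sam is a knave and Uma is a knave.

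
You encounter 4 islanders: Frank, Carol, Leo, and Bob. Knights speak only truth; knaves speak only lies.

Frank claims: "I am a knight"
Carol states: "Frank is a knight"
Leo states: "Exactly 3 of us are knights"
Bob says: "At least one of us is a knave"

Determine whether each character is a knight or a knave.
Frank is a knave.
Carol is a knave.
Leo is a knave.
Bob is a knight.

Verification:
- Frank (knave) says "I am a knight" - this is FALSE (a lie) because Frank is a knave.
- Carol (knave) says "Frank is a knight" - this is FALSE (a lie) because Frank is a knave.
- Leo (knave) says "Exactly 3 of us are knights" - this is FALSE (a lie) because there are 1 knights.
- Bob (knight) says "At least one of us is a knave" - this is TRUE because Frank, Carol, and Leo are knaves.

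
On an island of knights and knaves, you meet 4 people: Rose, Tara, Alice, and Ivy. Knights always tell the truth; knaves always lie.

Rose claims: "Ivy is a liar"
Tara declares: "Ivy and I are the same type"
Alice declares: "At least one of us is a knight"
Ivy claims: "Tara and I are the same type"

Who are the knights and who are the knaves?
Rose is a knave.
Tara is a knight.
Alice is a knight.
Ivy is a knight.

Verification:
- Rose (knave) says "Ivy is a liar" - this is FALSE (a lie) because Ivy is a knight.
- Tara (knight) says "Ivy and I are the same type" - this is TRUE because Tara is a knight and Ivy is a knight.
- Alice (knight) says "At least one of us is a knight" - this is TRUE because Tara, Alice, and Ivy are knights.
- Ivy (knight) says "Tara and I are the same type" - this is TRUE because Ivy is a knight and Tara is a knight.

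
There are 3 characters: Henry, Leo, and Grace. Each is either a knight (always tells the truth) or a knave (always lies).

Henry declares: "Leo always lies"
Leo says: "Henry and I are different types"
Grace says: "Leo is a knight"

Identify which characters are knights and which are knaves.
Henry is a knave.
Leo is a knight.
Grace is a knight.

Verification:
- Henry (knave) says "Leo always lies" - this is FALSE (a lie) because Leo is a knight.
- Leo (knight) says "Henry and I are different types" - this is TRUE because Leo is a knight and Henry is a knave.
- Grace (knight) says "Leo is a knight" - this is TRUE because Leo is a knight.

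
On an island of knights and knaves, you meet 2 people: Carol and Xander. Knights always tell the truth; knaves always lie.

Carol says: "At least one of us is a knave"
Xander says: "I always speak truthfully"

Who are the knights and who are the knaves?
Carol is a knight.
Xander is a knave.

Verification:
- Carol (knight) says "At least one of us is a knave" - this is TRUE because Xander is a knave.
- Xander (knave) says "I always speak truthfully" - this is FALSE (a lie) because Xander is a knave.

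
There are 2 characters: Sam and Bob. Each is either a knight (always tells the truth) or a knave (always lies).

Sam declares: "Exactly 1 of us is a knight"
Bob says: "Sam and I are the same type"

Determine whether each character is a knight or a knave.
Sam is a knight.
Bob is a knave.

Verification:
- Sam (knight) says "Exactly 1 of us is a knight" - this is TRUE because there are 1 knights.
- Bob (knave) says "Sam and I are the same type" - this is FALSE (a lie) because Bob is a knave and Sam is a knight.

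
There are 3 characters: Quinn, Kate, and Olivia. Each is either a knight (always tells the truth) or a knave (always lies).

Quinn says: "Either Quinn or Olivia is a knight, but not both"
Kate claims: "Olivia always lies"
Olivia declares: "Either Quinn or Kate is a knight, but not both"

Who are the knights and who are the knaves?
Quinn is a knight.
Kate is a knight.
Olivia is a knave.

Verification:
- Quinn (knight) says "Either Quinn or Olivia is a knight, but not both" - this is TRUE because Quinn is a knight and Olivia is a knave.
- Kate (knight) says "Olivia always lies" - this is TRUE because Olivia is a knave.
- Olivia (knave) says "Either Quinn or Kate is a knight, but not both" - this is FALSE (a lie) because Quinn is a knight and Kate is a knight.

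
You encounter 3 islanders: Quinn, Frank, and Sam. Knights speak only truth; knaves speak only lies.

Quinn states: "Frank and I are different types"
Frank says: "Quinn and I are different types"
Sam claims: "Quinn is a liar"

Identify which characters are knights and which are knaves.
Quinn is a knave.
Frank is a knave.
Sam is a knight.

Verification:
- Quinn (knave) says "Frank and I are different types" - this is FALSE (a lie) because Quinn is a knave and Frank is a knave.
- Frank (knave) says "Quinn and I are different types" - this is FALSE (a lie) because Frank is a knave and Quinn is a knave.
- Sam (knight) says "Quinn is a liar" - this is TRUE because Quinn is a knave.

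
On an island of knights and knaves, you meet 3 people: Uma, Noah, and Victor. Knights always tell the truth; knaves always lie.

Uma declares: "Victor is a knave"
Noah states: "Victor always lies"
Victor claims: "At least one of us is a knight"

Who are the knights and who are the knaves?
Uma is a knave.
Noah is a knave.
Victor is a knight.

Verification:
- Uma (knave) says "Victor is a knave" - this is FALSE (a lie) because Victor is a knight.
- Noah (knave) says "Victor always lies" - this is FALSE (a lie) because Victor is a knight.
- Victor (knight) says "At least one of us is a knight" - this is TRUE because Victor is a knight.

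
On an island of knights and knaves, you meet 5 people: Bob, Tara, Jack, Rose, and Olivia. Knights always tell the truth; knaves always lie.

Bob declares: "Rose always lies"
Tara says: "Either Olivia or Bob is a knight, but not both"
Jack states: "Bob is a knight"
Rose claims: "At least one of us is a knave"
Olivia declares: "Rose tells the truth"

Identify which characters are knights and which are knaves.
Bob is a knave.
Tara is a knight.
Jack is a knave.
Rose is a knight.
Olivia is a knight.

Verification:
- Bob (knave) says "Rose always lies" - this is FALSE (a lie) because Rose is a knight.
- Tara (knight) says "Either Olivia or Bob is a knight, but not both" - this is TRUE because Olivia is a knight and Bob is a knave.
- Jack (knave) says "Bob is a knight" - this is FALSE (a lie) because Bob is a knave.
- Rose (knight) says "At least one of us is a knave" - this is TRUE because Bob and Jack are knaves.
- Olivia (knight) says "Rose tells the truth" - this is TRUE because Rose is a knight.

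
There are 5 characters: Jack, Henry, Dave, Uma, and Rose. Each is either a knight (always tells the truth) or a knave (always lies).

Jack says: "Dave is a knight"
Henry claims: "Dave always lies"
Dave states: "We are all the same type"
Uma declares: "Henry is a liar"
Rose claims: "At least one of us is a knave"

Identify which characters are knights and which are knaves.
Jack is a knave.
Henry is a knight.
Dave is a knave.
Uma is a knave.
Rose is a knight.

Verification:
- Jack (knave) says "Dave is a knight" - this is FALSE (a lie) because Dave is a knave.
- Henry (knight) says "Dave always lies" - this is TRUE because Dave is a knave.
- Dave (knave) says "We are all the same type" - this is FALSE (a lie) because Henry and Rose are knights and Jack, Dave, and Uma are knaves.
- Uma (knave) says "Henry is a liar" - this is FALSE (a lie) because Henry is a knight.
- Rose (knight) says "At least one of us is a knave" - this is TRUE because Jack, Dave, and Uma are knaves.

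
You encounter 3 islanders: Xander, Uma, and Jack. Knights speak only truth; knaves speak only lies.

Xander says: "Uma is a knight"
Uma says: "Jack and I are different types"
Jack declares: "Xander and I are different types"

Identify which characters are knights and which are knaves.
Xander is a knave.
Uma is a knave.
Jack is a knave.

Verification:
- Xander (knave) says "Uma is a knight" - this is FALSE (a lie) because Uma is a knave.
- Uma (knave) says "Jack and I are different types" - this is FALSE (a lie) because Uma is a knave and Jack is a knave.
- Jack (knave) says "Xander and I are different types" - this is FALSE (a lie) because Jack is a knave and Xander is a knave.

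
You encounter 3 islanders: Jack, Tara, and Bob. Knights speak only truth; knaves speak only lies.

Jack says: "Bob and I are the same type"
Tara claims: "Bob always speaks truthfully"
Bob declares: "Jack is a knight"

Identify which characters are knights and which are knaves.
Jack is a knight.
Tara is a knight.
Bob is a knight.

Verification:
- Jack (knight) says "Bob and I are the same type" - this is TRUE because Jack is a knight and Bob is a knight.
- Tara (knight) says "Bob always speaks truthfully" - this is TRUE because Bob is a knight.
- Bob (knight) says "Jack is a knight" - this is TRUE because Jack is a knight.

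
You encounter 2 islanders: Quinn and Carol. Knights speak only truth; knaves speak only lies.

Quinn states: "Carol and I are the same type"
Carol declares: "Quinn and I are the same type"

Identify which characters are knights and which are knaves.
Quinn is a knight.
Carol is a knight.

Verification:
- Quinn (knight) says "Carol and I are the same type" - this is TRUE because Quinn is a knight and Carol is a knight.
- Carol (knight) says "Quinn and I are the same type" - this is TRUE because Carol is a knight and Quinn is a knight.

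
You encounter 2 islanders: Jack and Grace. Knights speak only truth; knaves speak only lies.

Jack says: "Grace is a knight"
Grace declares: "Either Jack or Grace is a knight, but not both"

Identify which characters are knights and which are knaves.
Jack is a knave.
Grace is a knave.

Verification:
- Jack (knave) says "Grace is a knight" - this is FALSE (a lie) because Grace is a knave.
- Grace (knave) says "Either Jack or Grace is a knight, but not both" - this is FALSE (a lie) because Jack is a knave and Grace is a knave.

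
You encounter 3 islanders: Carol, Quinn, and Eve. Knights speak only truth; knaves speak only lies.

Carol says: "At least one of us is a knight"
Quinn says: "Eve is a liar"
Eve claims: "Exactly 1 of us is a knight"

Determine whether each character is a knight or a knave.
Carol is a knight.
Quinn is a knight.
Eve is a knave.

Verification:
- Carol (knight) says "At least one of us is a knight" - this is TRUE because Carol and Quinn are knights.
- Quinn (knight) says "Eve is a liar" - this is TRUE because Eve is a knave.
- Eve (knave) says "Exactly 1 of us is a knight" - this is FALSE (a lie) because there are 2 knights.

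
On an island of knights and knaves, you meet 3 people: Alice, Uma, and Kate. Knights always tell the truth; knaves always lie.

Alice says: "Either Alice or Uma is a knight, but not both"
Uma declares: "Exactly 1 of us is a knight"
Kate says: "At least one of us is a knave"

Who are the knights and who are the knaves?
Alice is a knight.
Uma is a knave.
Kate is a knight.

Verification:
- Alice (knight) says "Either Alice or Uma is a knight, but not both" - this is TRUE because Alice is a knight and Uma is a knave.
- Uma (knave) says "Exactly 1 of us is a knight" - this is FALSE (a lie) because there are 2 knights.
- Kate (knight) says "At least one of us is a knave" - this is TRUE because Uma is a knave.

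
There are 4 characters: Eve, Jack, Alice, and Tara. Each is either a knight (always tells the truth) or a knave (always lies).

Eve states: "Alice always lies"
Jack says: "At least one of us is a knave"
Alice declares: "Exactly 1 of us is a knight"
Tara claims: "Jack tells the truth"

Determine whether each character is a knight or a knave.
Eve is a knight.
Jack is a knight.
Alice is a knave.
Tara is a knight.

Verification:
- Eve (knight) says "Alice always lies" - this is TRUE because Alice is a knave.
- Jack (knight) says "At least one of us is a knave" - this is TRUE because Alice is a knave.
- Alice (knave) says "Exactly 1 of us is a knight" - this is FALSE (a lie) because there are 3 knights.
- Tara (knight) says "Jack tells the truth" - this is TRUE because Jack is a knight.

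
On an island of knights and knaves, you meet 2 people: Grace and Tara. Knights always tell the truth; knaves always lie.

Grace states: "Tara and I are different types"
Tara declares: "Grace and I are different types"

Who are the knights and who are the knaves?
Grace is a knave.
Tara is a knave.

Verification:
- Grace (knave) says "Tara and I are different types" - this is FALSE (a lie) because Grace is a knave and Tara is a knave.
- Tara (knave) says "Grace and I are different types" - this is FALSE (a lie) because Tara is a knave and Grace is a knave.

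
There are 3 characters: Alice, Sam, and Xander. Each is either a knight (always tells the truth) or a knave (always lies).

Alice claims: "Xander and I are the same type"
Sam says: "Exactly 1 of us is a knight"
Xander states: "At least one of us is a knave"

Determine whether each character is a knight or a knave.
Alice is a knight.
Sam is a knave.
Xander is a knight.

Verification:
- Alice (knight) says "Xander and I are the same type" - this is TRUE because Alice is a knight and Xander is a knight.
- Sam (knave) says "Exactly 1 of us is a knight" - this is FALSE (a lie) because there are 2 knights.
- Xander (knight) says "At least one of us is a knave" - this is TRUE because Sam is a knave.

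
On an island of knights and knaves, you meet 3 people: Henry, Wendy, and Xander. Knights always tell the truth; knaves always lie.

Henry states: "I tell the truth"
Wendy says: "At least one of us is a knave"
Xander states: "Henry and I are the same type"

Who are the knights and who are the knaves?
Henry is a knight.
Wendy is a knight.
Xander is a knave.

Verification:
- Henry (knight) says "I tell the truth" - this is TRUE because Henry is a knight.
- Wendy (knight) says "At least one of us is a knave" - this is TRUE because Xander is a knave.
- Xander (knave) says "Henry and I are the same type" - this is FALSE (a lie) because Xander is a knave and Henry is a knight.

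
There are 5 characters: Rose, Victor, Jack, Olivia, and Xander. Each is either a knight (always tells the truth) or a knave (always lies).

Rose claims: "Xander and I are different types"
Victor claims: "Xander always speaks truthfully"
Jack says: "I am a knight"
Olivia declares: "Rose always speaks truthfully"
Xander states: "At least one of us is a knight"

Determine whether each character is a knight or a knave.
Rose is a knave.
Victor is a knave.
Jack is a knave.
Olivia is a knave.
Xander is a knave.

Verification:
- Rose (knave) says "Xander and I are different types" - this is FALSE (a lie) because Rose is a knave and Xander is a knave.
- Victor (knave) says "Xander always speaks truthfully" - this is FALSE (a lie) because Xander is a knave.
- Jack (knave) says "I am a knight" - this is FALSE (a lie) because Jack is a knave.
- Olivia (knave) says "Rose always speaks truthfully" - this is FALSE (a lie) because Rose is a knave.
- Xander (knave) says "At least one of us is a knight" - this is FALSE (a lie) because no one is a knight.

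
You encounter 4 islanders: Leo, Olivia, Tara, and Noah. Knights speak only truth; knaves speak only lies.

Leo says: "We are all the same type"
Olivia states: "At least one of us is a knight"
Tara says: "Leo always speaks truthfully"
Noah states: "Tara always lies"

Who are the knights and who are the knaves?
Leo is a knave.
Olivia is a knight.
Tara is a knave.
Noah is a knight.

Verification:
- Leo (knave) says "We are all the same type" - this is FALSE (a lie) because Olivia and Noah are knights and Leo and Tara are knaves.
- Olivia (knight) says "At least one of us is a knight" - this is TRUE because Olivia and Noah are knights.
- Tara (knave) says "Leo always speaks truthfully" - this is FALSE (a lie) because Leo is a knave.
- Noah (knight) says "Tara always lies" - this is TRUE because Tara is a knave.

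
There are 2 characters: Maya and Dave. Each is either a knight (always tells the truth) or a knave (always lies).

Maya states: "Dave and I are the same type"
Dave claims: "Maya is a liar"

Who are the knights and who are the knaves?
Maya is a knave.
Dave is a knight.

Verification:
- Maya (knave) says "Dave and I are the same type" - this is FALSE (a lie) because Maya is a knave and Dave is a knight.
- Dave (knight) says "Maya is a liar" - this is TRUE because Maya is a knave.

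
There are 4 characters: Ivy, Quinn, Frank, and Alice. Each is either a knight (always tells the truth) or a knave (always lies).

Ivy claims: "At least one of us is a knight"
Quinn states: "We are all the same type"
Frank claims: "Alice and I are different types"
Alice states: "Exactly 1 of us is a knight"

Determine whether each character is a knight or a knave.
Ivy is a knight.
Quinn is a knave.
Frank is a knight.
Alice is a knave.

Verification:
- Ivy (knight) says "At least one of us is a knight" - this is TRUE because Ivy and Frank are knights.
- Quinn (knave) says "We are all the same type" - this is FALSE (a lie) because Ivy and Frank are knights and Quinn and Alice are knaves.
- Frank (knight) says "Alice and I are different types" - this is TRUE because Frank is a knight and Alice is a knave.
- Alice (knave) says "Exactly 1 of us is a knight" - this is FALSE (a lie) because there are 2 knights.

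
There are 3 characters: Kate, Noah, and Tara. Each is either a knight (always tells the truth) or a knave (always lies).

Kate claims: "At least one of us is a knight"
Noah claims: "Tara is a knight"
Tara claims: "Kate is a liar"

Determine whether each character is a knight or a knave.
Kate is a knight.
Noah is a knave.
Tara is a knave.

Verification:
- Kate (knight) says "At least one of us is a knight" - this is TRUE because Kate is a knight.
- Noah (knave) says "Tara is a knight" - this is FALSE (a lie) because Tara is a knave.
- Tara (knave) says "Kate is a liar" - this is FALSE (a lie) because Kate is a knight.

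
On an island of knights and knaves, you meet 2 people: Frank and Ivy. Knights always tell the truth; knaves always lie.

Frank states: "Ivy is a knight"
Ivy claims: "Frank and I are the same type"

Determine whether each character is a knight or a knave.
Frank is a knight.
Ivy is a knight.

Verification:
- Frank (knight) says "Ivy is a knight" - this is TRUE because Ivy is a knight.
- Ivy (knight) says "Frank and I are the same type" - this is TRUE because Ivy is a knight and Frank is a knight.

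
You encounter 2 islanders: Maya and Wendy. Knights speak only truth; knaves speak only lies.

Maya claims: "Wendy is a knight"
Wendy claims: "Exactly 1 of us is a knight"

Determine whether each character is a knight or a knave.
Maya is a knave.
Wendy is a knave.

Verification:
- Maya (knave) says "Wendy is a knight" - this is FALSE (a lie) because Wendy is a knave.
- Wendy (knave) says "Exactly 1 of us is a knight" - this is FALSE (a lie) because there are 0 knights.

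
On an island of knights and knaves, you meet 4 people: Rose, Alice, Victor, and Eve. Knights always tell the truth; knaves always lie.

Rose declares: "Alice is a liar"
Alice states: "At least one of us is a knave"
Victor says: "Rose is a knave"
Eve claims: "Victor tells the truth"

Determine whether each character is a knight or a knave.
Rose is a knave.
Alice is a knight.
Victor is a knight.
Eve is a knight.

Verification:
- Rose (knave) says "Alice is a liar" - this is FALSE (a lie) because Alice is a knight.
- Alice (knight) says "At least one of us is a knave" - this is TRUE because Rose is a knave.
- Victor (knight) says "Rose is a knave" - this is TRUE because Rose is a knave.
- Eve (knight) says "Victor tells the truth" - this is TRUE because Victor is a knight.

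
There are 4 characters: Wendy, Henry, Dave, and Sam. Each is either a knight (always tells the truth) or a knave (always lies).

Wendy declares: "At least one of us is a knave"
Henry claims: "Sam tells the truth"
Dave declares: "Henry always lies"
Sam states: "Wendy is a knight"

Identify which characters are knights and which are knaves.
Wendy is a knight.
Henry is a knight.
Dave is a knave.
Sam is a knight.

Verification:
- Wendy (knight) says "At least one of us is a knave" - this is TRUE because Dave is a knave.
- Henry (knight) says "Sam tells the truth" - this is TRUE because Sam is a knight.
- Dave (knave) says "Henry always lies" - this is FALSE (a lie) because Henry is a knight.
- Sam (knight) says "Wendy is a knight" - this is TRUE because Wendy is a knight.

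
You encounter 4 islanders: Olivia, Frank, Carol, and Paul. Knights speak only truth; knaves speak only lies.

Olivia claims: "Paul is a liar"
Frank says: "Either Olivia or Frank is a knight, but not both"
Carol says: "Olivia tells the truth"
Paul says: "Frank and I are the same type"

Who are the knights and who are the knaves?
Olivia is a knave.
Frank is a knight.
Carol is a knave.
Paul is a knight.

Verification:
- Olivia (knave) says "Paul is a liar" - this is FALSE (a lie) because Paul is a knight.
- Frank (knight) says "Either Olivia or Frank is a knight, but not both" - this is TRUE because Olivia is a knave and Frank is a knight.
- Carol (knave) says "Olivia tells the truth" - this is FALSE (a lie) because Olivia is a knave.
- Paul (knight) says "Frank and I are the same type" - this is TRUE because Paul is a knight and Frank is a knight.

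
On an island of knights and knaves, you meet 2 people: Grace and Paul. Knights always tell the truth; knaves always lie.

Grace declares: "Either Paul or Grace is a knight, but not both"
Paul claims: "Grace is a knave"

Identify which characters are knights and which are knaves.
Grace is a knight.
Paul is a knave.

Verification:
- Grace (knight) says "Either Paul or Grace is a knight, but not both" - this is TRUE because Paul is a knave and Grace is a knight.
- Paul (knave) says "Grace is a knave" - this is FALSE (a lie) because Grace is a knight.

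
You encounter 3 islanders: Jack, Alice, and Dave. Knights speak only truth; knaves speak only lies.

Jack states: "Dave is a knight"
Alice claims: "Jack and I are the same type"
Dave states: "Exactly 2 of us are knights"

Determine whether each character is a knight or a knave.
Jack is a knight.
Alice is a knave.
Dave is a knight.

Verification:
- Jack (knight) says "Dave is a knight" - this is TRUE because Dave is a knight.
- Alice (knave) says "Jack and I are the same type" - this is FALSE (a lie) because Alice is a knave and Jack is a knight.
- Dave (knight) says "Exactly 2 of us are knights" - this is TRUE because there are 2 knights.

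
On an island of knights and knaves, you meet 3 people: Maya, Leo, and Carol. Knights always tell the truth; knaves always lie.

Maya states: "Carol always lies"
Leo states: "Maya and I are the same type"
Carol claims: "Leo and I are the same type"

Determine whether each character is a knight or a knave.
Maya is a knight.
Leo is a knight.
Carol is a knave.

Verification:
- Maya (knight) says "Carol always lies" - this is TRUE because Carol is a knave.
- Leo (knight) says "Maya and I are the same type" - this is TRUE because Leo is a knight and Maya is a knight.
- Carol (knave) says "Leo and I are the same type" - this is FALSE (a lie) because Carol is a knave and Leo is a knight.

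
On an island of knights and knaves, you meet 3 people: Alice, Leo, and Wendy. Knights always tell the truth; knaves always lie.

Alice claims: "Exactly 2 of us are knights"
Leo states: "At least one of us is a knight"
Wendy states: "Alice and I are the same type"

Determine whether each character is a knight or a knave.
Alice is a knight.
Leo is a knight.
Wendy is a knave.

Verification:
- Alice (knight) says "Exactly 2 of us are knights" - this is TRUE because there are 2 knights.
- Leo (knight) says "At least one of us is a knight" - this is TRUE because Alice and Leo are knights.
- Wendy (knave) says "Alice and I are the same type" - this is FALSE (a lie) because Wendy is a knave and Alice is a knight.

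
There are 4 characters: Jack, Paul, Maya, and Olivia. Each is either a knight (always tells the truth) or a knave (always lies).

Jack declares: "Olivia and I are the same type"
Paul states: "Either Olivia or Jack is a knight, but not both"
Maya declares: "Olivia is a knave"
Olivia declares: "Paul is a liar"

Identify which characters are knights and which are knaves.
Jack is a knight.
Paul is a knave.
Maya is a knave.
Olivia is a knight.

Verification:
- Jack (knight) says "Olivia and I are the same type" - this is TRUE because Jack is a knight and Olivia is a knight.
- Paul (knave) says "Either Olivia or Jack is a knight, but not both" - this is FALSE (a lie) because Olivia is a knight and Jack is a knight.
- Maya (knave) says "Olivia is a knave" - this is FALSE (a lie) because Olivia is a knight.
- Olivia (knight) says "Paul is a liar" - this is TRUE because Paul is a knave.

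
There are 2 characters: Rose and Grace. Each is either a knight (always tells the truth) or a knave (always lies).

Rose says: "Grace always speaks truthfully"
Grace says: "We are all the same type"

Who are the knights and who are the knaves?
Rose is a knight.
Grace is a knight.

Verification:
- Rose (knight) says "Grace always speaks truthfully" - this is TRUE because Grace is a knight.
- Grace (knight) says "We are all the same type" - this is TRUE because Rose and Grace are knights.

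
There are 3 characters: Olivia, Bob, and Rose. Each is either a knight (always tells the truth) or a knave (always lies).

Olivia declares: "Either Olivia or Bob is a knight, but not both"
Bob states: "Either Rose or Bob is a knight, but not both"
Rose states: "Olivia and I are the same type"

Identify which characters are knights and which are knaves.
Olivia is a knight.
Bob is a knave.
Rose is a knave.

Verification:
- Olivia (knight) says "Either Olivia or Bob is a knight, but not both" - this is TRUE because Olivia is a knight and Bob is a knave.
- Bob (knave) says "Either Rose or Bob is a knight, but not both" - this is FALSE (a lie) because Rose is a knave and Bob is a knave.
- Rose (knave) says "Olivia and I are the same type" - this is FALSE (a lie) because Rose is a knave and Olivia is a knight.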